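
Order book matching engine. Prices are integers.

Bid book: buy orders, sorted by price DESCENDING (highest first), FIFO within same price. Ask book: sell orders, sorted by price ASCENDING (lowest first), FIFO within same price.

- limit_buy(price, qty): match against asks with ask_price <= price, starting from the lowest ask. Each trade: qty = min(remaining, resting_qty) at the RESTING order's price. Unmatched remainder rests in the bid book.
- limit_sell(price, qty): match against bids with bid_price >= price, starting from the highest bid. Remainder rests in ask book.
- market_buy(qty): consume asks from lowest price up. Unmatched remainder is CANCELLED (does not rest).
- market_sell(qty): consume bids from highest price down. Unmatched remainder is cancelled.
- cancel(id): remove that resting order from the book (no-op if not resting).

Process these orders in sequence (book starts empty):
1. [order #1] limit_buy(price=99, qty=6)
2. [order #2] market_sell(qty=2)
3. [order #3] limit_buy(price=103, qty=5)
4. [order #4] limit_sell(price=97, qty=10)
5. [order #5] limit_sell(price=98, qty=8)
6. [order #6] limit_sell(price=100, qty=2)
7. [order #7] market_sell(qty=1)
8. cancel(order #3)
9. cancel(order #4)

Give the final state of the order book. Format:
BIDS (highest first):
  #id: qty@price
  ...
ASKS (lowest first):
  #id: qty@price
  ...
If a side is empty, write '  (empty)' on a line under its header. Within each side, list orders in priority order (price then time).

Answer: BIDS (highest first):
  (empty)
ASKS (lowest first):
  #5: 8@98
  #6: 2@100

Derivation:
After op 1 [order #1] limit_buy(price=99, qty=6): fills=none; bids=[#1:6@99] asks=[-]
After op 2 [order #2] market_sell(qty=2): fills=#1x#2:2@99; bids=[#1:4@99] asks=[-]
After op 3 [order #3] limit_buy(price=103, qty=5): fills=none; bids=[#3:5@103 #1:4@99] asks=[-]
After op 4 [order #4] limit_sell(price=97, qty=10): fills=#3x#4:5@103 #1x#4:4@99; bids=[-] asks=[#4:1@97]
After op 5 [order #5] limit_sell(price=98, qty=8): fills=none; bids=[-] asks=[#4:1@97 #5:8@98]
After op 6 [order #6] limit_sell(price=100, qty=2): fills=none; bids=[-] asks=[#4:1@97 #5:8@98 #6:2@100]
After op 7 [order #7] market_sell(qty=1): fills=none; bids=[-] asks=[#4:1@97 #5:8@98 #6:2@100]
After op 8 cancel(order #3): fills=none; bids=[-] asks=[#4:1@97 #5:8@98 #6:2@100]
After op 9 cancel(order #4): fills=none; bids=[-] asks=[#5:8@98 #6:2@100]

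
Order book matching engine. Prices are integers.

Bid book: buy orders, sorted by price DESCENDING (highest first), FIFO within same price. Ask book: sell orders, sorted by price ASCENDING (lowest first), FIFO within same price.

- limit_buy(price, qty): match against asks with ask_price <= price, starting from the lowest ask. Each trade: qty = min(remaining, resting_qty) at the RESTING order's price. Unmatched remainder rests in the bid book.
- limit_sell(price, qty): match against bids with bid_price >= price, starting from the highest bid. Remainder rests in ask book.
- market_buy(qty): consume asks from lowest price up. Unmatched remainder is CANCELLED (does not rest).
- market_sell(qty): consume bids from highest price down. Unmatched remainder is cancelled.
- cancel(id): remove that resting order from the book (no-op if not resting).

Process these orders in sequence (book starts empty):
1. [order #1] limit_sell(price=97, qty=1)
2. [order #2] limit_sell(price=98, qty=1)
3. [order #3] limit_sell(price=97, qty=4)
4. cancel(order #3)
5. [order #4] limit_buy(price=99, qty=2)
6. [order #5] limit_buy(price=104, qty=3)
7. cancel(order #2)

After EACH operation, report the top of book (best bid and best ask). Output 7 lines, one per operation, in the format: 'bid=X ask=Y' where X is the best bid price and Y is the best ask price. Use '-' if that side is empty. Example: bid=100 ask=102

After op 1 [order #1] limit_sell(price=97, qty=1): fills=none; bids=[-] asks=[#1:1@97]
After op 2 [order #2] limit_sell(price=98, qty=1): fills=none; bids=[-] asks=[#1:1@97 #2:1@98]
After op 3 [order #3] limit_sell(price=97, qty=4): fills=none; bids=[-] asks=[#1:1@97 #3:4@97 #2:1@98]
After op 4 cancel(order #3): fills=none; bids=[-] asks=[#1:1@97 #2:1@98]
After op 5 [order #4] limit_buy(price=99, qty=2): fills=#4x#1:1@97 #4x#2:1@98; bids=[-] asks=[-]
After op 6 [order #5] limit_buy(price=104, qty=3): fills=none; bids=[#5:3@104] asks=[-]
After op 7 cancel(order #2): fills=none; bids=[#5:3@104] asks=[-]

Answer: bid=- ask=97
bid=- ask=97
bid=- ask=97
bid=- ask=97
bid=- ask=-
bid=104 ask=-
bid=104 ask=-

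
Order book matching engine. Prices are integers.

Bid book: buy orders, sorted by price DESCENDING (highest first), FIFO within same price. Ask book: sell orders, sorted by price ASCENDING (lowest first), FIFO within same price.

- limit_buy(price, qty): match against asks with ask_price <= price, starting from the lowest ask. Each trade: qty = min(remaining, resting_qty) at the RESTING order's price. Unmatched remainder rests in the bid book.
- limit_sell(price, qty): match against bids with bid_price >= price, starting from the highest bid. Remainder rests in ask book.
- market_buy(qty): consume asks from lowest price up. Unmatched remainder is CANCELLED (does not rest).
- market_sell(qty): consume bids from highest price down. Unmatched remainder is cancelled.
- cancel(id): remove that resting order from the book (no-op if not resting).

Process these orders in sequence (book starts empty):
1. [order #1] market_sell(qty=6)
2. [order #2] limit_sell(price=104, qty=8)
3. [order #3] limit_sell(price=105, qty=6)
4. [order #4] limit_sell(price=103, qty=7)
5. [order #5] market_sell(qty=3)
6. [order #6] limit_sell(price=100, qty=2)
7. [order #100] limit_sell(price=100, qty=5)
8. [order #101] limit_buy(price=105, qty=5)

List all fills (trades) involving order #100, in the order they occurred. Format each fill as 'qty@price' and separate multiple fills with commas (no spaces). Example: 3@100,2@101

Answer: 3@100

Derivation:
After op 1 [order #1] market_sell(qty=6): fills=none; bids=[-] asks=[-]
After op 2 [order #2] limit_sell(price=104, qty=8): fills=none; bids=[-] asks=[#2:8@104]
After op 3 [order #3] limit_sell(price=105, qty=6): fills=none; bids=[-] asks=[#2:8@104 #3:6@105]
After op 4 [order #4] limit_sell(price=103, qty=7): fills=none; bids=[-] asks=[#4:7@103 #2:8@104 #3:6@105]
After op 5 [order #5] market_sell(qty=3): fills=none; bids=[-] asks=[#4:7@103 #2:8@104 #3:6@105]
After op 6 [order #6] limit_sell(price=100, qty=2): fills=none; bids=[-] asks=[#6:2@100 #4:7@103 #2:8@104 #3:6@105]
After op 7 [order #100] limit_sell(price=100, qty=5): fills=none; bids=[-] asks=[#6:2@100 #100:5@100 #4:7@103 #2:8@104 #3:6@105]
After op 8 [order #101] limit_buy(price=105, qty=5): fills=#101x#6:2@100 #101x#100:3@100; bids=[-] asks=[#100:2@100 #4:7@103 #2:8@104 #3:6@105]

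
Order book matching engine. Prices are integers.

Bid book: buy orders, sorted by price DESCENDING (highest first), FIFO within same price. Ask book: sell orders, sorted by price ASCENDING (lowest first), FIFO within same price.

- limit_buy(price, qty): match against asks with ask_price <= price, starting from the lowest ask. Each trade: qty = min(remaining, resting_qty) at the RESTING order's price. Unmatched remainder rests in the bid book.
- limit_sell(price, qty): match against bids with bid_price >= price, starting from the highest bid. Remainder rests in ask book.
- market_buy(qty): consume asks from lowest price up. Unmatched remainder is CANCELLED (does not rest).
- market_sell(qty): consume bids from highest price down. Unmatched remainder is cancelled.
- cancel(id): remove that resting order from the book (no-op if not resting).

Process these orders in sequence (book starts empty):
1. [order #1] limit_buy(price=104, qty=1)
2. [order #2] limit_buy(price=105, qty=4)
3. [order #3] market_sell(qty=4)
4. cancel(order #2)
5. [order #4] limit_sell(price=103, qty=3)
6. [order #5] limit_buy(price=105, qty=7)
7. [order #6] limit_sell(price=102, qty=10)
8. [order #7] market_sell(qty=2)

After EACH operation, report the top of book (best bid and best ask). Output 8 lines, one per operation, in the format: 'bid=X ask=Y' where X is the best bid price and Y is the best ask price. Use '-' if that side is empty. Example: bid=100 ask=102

Answer: bid=104 ask=-
bid=105 ask=-
bid=104 ask=-
bid=104 ask=-
bid=- ask=103
bid=105 ask=-
bid=- ask=102
bid=- ask=102

Derivation:
After op 1 [order #1] limit_buy(price=104, qty=1): fills=none; bids=[#1:1@104] asks=[-]
After op 2 [order #2] limit_buy(price=105, qty=4): fills=none; bids=[#2:4@105 #1:1@104] asks=[-]
After op 3 [order #3] market_sell(qty=4): fills=#2x#3:4@105; bids=[#1:1@104] asks=[-]
After op 4 cancel(order #2): fills=none; bids=[#1:1@104] asks=[-]
After op 5 [order #4] limit_sell(price=103, qty=3): fills=#1x#4:1@104; bids=[-] asks=[#4:2@103]
After op 6 [order #5] limit_buy(price=105, qty=7): fills=#5x#4:2@103; bids=[#5:5@105] asks=[-]
After op 7 [order #6] limit_sell(price=102, qty=10): fills=#5x#6:5@105; bids=[-] asks=[#6:5@102]
After op 8 [order #7] market_sell(qty=2): fills=none; bids=[-] asks=[#6:5@102]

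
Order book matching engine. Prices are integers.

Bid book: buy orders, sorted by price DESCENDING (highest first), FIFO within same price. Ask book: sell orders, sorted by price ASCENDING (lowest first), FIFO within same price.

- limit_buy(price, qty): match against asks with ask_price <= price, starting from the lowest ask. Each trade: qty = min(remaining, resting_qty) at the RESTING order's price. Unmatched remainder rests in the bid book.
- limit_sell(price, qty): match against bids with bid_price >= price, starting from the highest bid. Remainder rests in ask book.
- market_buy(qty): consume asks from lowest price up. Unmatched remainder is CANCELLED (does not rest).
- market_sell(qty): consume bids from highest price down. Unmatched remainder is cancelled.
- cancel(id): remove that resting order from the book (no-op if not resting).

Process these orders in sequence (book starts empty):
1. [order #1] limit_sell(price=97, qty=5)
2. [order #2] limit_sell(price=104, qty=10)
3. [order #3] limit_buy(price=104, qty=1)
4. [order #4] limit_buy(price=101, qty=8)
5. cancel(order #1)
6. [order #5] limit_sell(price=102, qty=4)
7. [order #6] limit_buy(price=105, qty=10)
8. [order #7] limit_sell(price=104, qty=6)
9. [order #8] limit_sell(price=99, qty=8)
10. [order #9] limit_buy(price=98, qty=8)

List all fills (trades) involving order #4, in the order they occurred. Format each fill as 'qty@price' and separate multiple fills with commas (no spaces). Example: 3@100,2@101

Answer: 4@97,4@101

Derivation:
After op 1 [order #1] limit_sell(price=97, qty=5): fills=none; bids=[-] asks=[#1:5@97]
After op 2 [order #2] limit_sell(price=104, qty=10): fills=none; bids=[-] asks=[#1:5@97 #2:10@104]
After op 3 [order #3] limit_buy(price=104, qty=1): fills=#3x#1:1@97; bids=[-] asks=[#1:4@97 #2:10@104]
After op 4 [order #4] limit_buy(price=101, qty=8): fills=#4x#1:4@97; bids=[#4:4@101] asks=[#2:10@104]
After op 5 cancel(order #1): fills=none; bids=[#4:4@101] asks=[#2:10@104]
After op 6 [order #5] limit_sell(price=102, qty=4): fills=none; bids=[#4:4@101] asks=[#5:4@102 #2:10@104]
After op 7 [order #6] limit_buy(price=105, qty=10): fills=#6x#5:4@102 #6x#2:6@104; bids=[#4:4@101] asks=[#2:4@104]
After op 8 [order #7] limit_sell(price=104, qty=6): fills=none; bids=[#4:4@101] asks=[#2:4@104 #7:6@104]
After op 9 [order #8] limit_sell(price=99, qty=8): fills=#4x#8:4@101; bids=[-] asks=[#8:4@99 #2:4@104 #7:6@104]
After op 10 [order #9] limit_buy(price=98, qty=8): fills=none; bids=[#9:8@98] asks=[#8:4@99 #2:4@104 #7:6@104]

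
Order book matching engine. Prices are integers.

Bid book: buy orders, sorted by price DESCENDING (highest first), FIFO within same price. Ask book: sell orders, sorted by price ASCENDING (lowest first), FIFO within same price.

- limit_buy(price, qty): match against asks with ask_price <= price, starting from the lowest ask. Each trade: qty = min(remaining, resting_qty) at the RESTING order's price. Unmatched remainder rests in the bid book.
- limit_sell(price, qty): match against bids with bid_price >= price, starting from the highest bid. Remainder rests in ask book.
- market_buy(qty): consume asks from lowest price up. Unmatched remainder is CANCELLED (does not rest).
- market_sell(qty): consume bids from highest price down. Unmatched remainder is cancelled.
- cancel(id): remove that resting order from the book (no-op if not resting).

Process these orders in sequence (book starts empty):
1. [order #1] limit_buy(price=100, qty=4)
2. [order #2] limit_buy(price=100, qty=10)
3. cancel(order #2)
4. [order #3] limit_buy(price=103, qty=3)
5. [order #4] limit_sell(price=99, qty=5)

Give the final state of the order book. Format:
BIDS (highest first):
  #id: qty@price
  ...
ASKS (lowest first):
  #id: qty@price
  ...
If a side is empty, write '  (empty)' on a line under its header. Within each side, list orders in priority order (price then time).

Answer: BIDS (highest first):
  #1: 2@100
ASKS (lowest first):
  (empty)

Derivation:
After op 1 [order #1] limit_buy(price=100, qty=4): fills=none; bids=[#1:4@100] asks=[-]
After op 2 [order #2] limit_buy(price=100, qty=10): fills=none; bids=[#1:4@100 #2:10@100] asks=[-]
After op 3 cancel(order #2): fills=none; bids=[#1:4@100] asks=[-]
After op 4 [order #3] limit_buy(price=103, qty=3): fills=none; bids=[#3:3@103 #1:4@100] asks=[-]
After op 5 [order #4] limit_sell(price=99, qty=5): fills=#3x#4:3@103 #1x#4:2@100; bids=[#1:2@100] asks=[-]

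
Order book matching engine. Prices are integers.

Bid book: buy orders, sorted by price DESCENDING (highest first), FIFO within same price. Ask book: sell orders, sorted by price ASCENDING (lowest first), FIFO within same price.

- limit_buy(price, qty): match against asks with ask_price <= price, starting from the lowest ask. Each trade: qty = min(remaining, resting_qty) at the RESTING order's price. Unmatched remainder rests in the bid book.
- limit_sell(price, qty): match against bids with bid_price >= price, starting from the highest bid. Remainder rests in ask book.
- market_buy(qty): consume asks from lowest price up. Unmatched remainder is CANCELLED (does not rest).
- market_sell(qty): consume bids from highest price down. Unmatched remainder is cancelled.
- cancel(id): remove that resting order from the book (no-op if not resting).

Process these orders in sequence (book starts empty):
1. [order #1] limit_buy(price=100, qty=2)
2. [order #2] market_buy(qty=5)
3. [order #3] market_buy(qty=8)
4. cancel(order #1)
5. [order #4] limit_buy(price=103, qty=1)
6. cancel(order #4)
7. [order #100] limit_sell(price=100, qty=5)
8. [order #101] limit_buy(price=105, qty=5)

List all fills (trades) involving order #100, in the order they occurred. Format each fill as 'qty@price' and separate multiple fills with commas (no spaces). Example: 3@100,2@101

Answer: 5@100

Derivation:
After op 1 [order #1] limit_buy(price=100, qty=2): fills=none; bids=[#1:2@100] asks=[-]
After op 2 [order #2] market_buy(qty=5): fills=none; bids=[#1:2@100] asks=[-]
After op 3 [order #3] market_buy(qty=8): fills=none; bids=[#1:2@100] asks=[-]
After op 4 cancel(order #1): fills=none; bids=[-] asks=[-]
After op 5 [order #4] limit_buy(price=103, qty=1): fills=none; bids=[#4:1@103] asks=[-]
After op 6 cancel(order #4): fills=none; bids=[-] asks=[-]
After op 7 [order #100] limit_sell(price=100, qty=5): fills=none; bids=[-] asks=[#100:5@100]
After op 8 [order #101] limit_buy(price=105, qty=5): fills=#101x#100:5@100; bids=[-] asks=[-]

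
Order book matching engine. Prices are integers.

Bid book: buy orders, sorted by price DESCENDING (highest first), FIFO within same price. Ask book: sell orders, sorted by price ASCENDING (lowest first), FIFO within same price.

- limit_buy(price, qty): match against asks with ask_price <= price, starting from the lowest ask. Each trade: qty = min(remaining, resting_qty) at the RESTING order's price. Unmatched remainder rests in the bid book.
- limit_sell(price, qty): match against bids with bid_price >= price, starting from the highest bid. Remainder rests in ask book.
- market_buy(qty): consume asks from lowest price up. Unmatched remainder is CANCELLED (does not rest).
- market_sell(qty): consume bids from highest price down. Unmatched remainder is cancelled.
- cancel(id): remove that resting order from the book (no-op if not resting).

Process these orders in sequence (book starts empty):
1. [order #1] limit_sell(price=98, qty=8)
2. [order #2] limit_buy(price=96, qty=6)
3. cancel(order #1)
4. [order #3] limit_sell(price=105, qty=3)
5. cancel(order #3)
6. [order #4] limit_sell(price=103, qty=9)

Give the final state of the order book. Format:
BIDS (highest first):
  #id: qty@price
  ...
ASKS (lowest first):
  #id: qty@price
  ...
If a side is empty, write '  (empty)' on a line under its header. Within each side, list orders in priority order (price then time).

Answer: BIDS (highest first):
  #2: 6@96
ASKS (lowest first):
  #4: 9@103

Derivation:
After op 1 [order #1] limit_sell(price=98, qty=8): fills=none; bids=[-] asks=[#1:8@98]
After op 2 [order #2] limit_buy(price=96, qty=6): fills=none; bids=[#2:6@96] asks=[#1:8@98]
After op 3 cancel(order #1): fills=none; bids=[#2:6@96] asks=[-]
After op 4 [order #3] limit_sell(price=105, qty=3): fills=none; bids=[#2:6@96] asks=[#3:3@105]
After op 5 cancel(order #3): fills=none; bids=[#2:6@96] asks=[-]
After op 6 [order #4] limit_sell(price=103, qty=9): fills=none; bids=[#2:6@96] asks=[#4:9@103]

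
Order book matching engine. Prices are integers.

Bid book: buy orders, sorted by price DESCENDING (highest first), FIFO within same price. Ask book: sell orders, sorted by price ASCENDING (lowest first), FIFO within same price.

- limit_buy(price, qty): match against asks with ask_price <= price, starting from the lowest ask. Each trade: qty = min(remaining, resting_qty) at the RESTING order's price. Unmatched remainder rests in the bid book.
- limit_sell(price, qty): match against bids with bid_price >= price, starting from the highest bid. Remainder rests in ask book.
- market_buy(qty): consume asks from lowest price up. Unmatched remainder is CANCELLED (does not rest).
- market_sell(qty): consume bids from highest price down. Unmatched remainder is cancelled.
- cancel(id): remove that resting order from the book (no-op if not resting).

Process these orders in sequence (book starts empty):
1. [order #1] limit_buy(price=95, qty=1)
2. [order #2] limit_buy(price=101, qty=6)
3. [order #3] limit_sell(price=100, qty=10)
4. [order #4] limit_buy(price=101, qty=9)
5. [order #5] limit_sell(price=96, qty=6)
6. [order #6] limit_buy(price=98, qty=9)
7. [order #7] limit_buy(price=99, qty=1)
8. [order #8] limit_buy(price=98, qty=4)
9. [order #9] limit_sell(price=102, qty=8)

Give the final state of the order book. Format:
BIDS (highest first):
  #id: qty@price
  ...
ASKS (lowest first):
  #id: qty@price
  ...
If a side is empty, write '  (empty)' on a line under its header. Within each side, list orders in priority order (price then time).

Answer: BIDS (highest first):
  #7: 1@99
  #6: 8@98
  #8: 4@98
  #1: 1@95
ASKS (lowest first):
  #9: 8@102

Derivation:
After op 1 [order #1] limit_buy(price=95, qty=1): fills=none; bids=[#1:1@95] asks=[-]
After op 2 [order #2] limit_buy(price=101, qty=6): fills=none; bids=[#2:6@101 #1:1@95] asks=[-]
After op 3 [order #3] limit_sell(price=100, qty=10): fills=#2x#3:6@101; bids=[#1:1@95] asks=[#3:4@100]
After op 4 [order #4] limit_buy(price=101, qty=9): fills=#4x#3:4@100; bids=[#4:5@101 #1:1@95] asks=[-]
After op 5 [order #5] limit_sell(price=96, qty=6): fills=#4x#5:5@101; bids=[#1:1@95] asks=[#5:1@96]
After op 6 [order #6] limit_buy(price=98, qty=9): fills=#6x#5:1@96; bids=[#6:8@98 #1:1@95] asks=[-]
After op 7 [order #7] limit_buy(price=99, qty=1): fills=none; bids=[#7:1@99 #6:8@98 #1:1@95] asks=[-]
After op 8 [order #8] limit_buy(price=98, qty=4): fills=none; bids=[#7:1@99 #6:8@98 #8:4@98 #1:1@95] asks=[-]
After op 9 [order #9] limit_sell(price=102, qty=8): fills=none; bids=[#7:1@99 #6:8@98 #8:4@98 #1:1@95] asks=[#9:8@102]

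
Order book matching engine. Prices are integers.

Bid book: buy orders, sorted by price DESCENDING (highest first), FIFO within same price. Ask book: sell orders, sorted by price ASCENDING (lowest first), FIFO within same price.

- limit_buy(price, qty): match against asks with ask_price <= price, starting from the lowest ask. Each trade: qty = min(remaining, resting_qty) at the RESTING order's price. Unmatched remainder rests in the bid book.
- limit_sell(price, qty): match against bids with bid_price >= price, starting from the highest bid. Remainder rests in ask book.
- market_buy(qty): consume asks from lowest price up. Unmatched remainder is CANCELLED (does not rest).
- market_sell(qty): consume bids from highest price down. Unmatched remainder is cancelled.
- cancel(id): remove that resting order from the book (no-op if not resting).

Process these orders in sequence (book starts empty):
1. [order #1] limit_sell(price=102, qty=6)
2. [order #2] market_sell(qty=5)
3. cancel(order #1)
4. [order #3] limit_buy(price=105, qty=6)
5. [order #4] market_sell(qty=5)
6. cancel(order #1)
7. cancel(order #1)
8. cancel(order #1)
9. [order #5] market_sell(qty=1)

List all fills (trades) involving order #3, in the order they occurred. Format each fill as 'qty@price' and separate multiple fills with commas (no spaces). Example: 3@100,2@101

After op 1 [order #1] limit_sell(price=102, qty=6): fills=none; bids=[-] asks=[#1:6@102]
After op 2 [order #2] market_sell(qty=5): fills=none; bids=[-] asks=[#1:6@102]
After op 3 cancel(order #1): fills=none; bids=[-] asks=[-]
After op 4 [order #3] limit_buy(price=105, qty=6): fills=none; bids=[#3:6@105] asks=[-]
After op 5 [order #4] market_sell(qty=5): fills=#3x#4:5@105; bids=[#3:1@105] asks=[-]
After op 6 cancel(order #1): fills=none; bids=[#3:1@105] asks=[-]
After op 7 cancel(order #1): fills=none; bids=[#3:1@105] asks=[-]
After op 8 cancel(order #1): fills=none; bids=[#3:1@105] asks=[-]
After op 9 [order #5] market_sell(qty=1): fills=#3x#5:1@105; bids=[-] asks=[-]

Answer: 5@105,1@105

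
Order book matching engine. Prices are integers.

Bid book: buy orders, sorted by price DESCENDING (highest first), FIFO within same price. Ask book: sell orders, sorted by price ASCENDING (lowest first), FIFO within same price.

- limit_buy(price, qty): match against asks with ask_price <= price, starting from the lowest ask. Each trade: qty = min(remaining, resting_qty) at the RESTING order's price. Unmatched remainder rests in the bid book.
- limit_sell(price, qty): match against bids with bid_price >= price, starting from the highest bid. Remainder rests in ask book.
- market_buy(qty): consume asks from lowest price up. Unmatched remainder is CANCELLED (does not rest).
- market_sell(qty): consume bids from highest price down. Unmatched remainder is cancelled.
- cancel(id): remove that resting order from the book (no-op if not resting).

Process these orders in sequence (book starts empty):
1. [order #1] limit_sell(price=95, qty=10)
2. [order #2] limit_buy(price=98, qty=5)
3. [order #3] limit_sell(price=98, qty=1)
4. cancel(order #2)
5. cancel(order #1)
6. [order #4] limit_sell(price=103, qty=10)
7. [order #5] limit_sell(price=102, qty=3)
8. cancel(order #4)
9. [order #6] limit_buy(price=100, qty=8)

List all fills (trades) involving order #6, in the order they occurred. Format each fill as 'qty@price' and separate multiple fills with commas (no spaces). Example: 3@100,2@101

Answer: 1@98

Derivation:
After op 1 [order #1] limit_sell(price=95, qty=10): fills=none; bids=[-] asks=[#1:10@95]
After op 2 [order #2] limit_buy(price=98, qty=5): fills=#2x#1:5@95; bids=[-] asks=[#1:5@95]
After op 3 [order #3] limit_sell(price=98, qty=1): fills=none; bids=[-] asks=[#1:5@95 #3:1@98]
After op 4 cancel(order #2): fills=none; bids=[-] asks=[#1:5@95 #3:1@98]
After op 5 cancel(order #1): fills=none; bids=[-] asks=[#3:1@98]
After op 6 [order #4] limit_sell(price=103, qty=10): fills=none; bids=[-] asks=[#3:1@98 #4:10@103]
After op 7 [order #5] limit_sell(price=102, qty=3): fills=none; bids=[-] asks=[#3:1@98 #5:3@102 #4:10@103]
After op 8 cancel(order #4): fills=none; bids=[-] asks=[#3:1@98 #5:3@102]
After op 9 [order #6] limit_buy(price=100, qty=8): fills=#6x#3:1@98; bids=[#6:7@100] asks=[#5:3@102]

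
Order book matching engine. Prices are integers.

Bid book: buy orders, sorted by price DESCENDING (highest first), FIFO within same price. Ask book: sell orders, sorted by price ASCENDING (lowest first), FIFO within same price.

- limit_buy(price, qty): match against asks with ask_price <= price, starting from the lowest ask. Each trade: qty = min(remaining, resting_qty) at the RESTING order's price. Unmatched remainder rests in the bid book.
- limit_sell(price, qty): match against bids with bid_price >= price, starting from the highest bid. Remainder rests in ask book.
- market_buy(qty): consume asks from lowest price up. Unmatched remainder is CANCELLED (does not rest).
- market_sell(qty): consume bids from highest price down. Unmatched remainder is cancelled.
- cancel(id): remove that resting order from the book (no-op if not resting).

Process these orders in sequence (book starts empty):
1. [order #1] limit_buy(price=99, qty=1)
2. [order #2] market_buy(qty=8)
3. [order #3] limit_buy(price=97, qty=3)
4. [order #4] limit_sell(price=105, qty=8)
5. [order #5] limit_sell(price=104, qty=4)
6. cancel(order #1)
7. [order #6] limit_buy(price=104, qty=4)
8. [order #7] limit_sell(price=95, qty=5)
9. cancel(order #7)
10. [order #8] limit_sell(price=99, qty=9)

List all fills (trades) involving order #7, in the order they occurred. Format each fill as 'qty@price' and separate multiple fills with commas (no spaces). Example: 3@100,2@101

Answer: 3@97

Derivation:
After op 1 [order #1] limit_buy(price=99, qty=1): fills=none; bids=[#1:1@99] asks=[-]
After op 2 [order #2] market_buy(qty=8): fills=none; bids=[#1:1@99] asks=[-]
After op 3 [order #3] limit_buy(price=97, qty=3): fills=none; bids=[#1:1@99 #3:3@97] asks=[-]
After op 4 [order #4] limit_sell(price=105, qty=8): fills=none; bids=[#1:1@99 #3:3@97] asks=[#4:8@105]
After op 5 [order #5] limit_sell(price=104, qty=4): fills=none; bids=[#1:1@99 #3:3@97] asks=[#5:4@104 #4:8@105]
After op 6 cancel(order #1): fills=none; bids=[#3:3@97] asks=[#5:4@104 #4:8@105]
After op 7 [order #6] limit_buy(price=104, qty=4): fills=#6x#5:4@104; bids=[#3:3@97] asks=[#4:8@105]
After op 8 [order #7] limit_sell(price=95, qty=5): fills=#3x#7:3@97; bids=[-] asks=[#7:2@95 #4:8@105]
After op 9 cancel(order #7): fills=none; bids=[-] asks=[#4:8@105]
After op 10 [order #8] limit_sell(price=99, qty=9): fills=none; bids=[-] asks=[#8:9@99 #4:8@105]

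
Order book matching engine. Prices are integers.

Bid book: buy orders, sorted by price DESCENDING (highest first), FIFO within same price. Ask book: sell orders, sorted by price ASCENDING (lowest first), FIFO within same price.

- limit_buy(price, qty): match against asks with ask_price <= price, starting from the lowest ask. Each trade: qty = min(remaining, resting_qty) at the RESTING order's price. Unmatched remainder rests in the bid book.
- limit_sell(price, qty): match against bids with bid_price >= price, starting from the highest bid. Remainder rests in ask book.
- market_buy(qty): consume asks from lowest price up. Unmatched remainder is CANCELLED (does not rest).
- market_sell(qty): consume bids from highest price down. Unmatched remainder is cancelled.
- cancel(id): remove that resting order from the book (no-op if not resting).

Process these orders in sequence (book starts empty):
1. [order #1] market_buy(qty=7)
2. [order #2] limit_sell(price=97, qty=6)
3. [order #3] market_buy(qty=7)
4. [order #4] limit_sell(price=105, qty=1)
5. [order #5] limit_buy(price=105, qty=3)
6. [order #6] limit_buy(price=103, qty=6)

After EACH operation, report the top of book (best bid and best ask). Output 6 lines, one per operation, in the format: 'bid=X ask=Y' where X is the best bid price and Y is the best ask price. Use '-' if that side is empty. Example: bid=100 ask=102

Answer: bid=- ask=-
bid=- ask=97
bid=- ask=-
bid=- ask=105
bid=105 ask=-
bid=105 ask=-

Derivation:
After op 1 [order #1] market_buy(qty=7): fills=none; bids=[-] asks=[-]
After op 2 [order #2] limit_sell(price=97, qty=6): fills=none; bids=[-] asks=[#2:6@97]
After op 3 [order #3] market_buy(qty=7): fills=#3x#2:6@97; bids=[-] asks=[-]
After op 4 [order #4] limit_sell(price=105, qty=1): fills=none; bids=[-] asks=[#4:1@105]
After op 5 [order #5] limit_buy(price=105, qty=3): fills=#5x#4:1@105; bids=[#5:2@105] asks=[-]
After op 6 [order #6] limit_buy(price=103, qty=6): fills=none; bids=[#5:2@105 #6:6@103] asks=[-]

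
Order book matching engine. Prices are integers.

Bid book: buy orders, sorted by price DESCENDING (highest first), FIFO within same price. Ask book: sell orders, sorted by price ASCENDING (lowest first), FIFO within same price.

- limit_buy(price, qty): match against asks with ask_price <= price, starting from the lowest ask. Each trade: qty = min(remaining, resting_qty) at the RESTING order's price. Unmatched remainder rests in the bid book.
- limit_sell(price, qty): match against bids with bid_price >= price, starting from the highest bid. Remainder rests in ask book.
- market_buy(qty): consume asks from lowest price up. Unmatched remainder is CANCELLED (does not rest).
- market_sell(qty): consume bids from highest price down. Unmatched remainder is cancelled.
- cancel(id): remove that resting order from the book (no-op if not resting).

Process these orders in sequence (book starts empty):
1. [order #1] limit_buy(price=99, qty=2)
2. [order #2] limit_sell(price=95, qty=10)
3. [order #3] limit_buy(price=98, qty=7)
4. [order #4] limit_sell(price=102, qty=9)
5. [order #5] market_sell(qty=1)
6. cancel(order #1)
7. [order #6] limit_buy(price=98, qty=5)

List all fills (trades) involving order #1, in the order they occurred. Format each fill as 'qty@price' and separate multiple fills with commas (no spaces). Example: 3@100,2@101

Answer: 2@99

Derivation:
After op 1 [order #1] limit_buy(price=99, qty=2): fills=none; bids=[#1:2@99] asks=[-]
After op 2 [order #2] limit_sell(price=95, qty=10): fills=#1x#2:2@99; bids=[-] asks=[#2:8@95]
After op 3 [order #3] limit_buy(price=98, qty=7): fills=#3x#2:7@95; bids=[-] asks=[#2:1@95]
After op 4 [order #4] limit_sell(price=102, qty=9): fills=none; bids=[-] asks=[#2:1@95 #4:9@102]
After op 5 [order #5] market_sell(qty=1): fills=none; bids=[-] asks=[#2:1@95 #4:9@102]
After op 6 cancel(order #1): fills=none; bids=[-] asks=[#2:1@95 #4:9@102]
After op 7 [order #6] limit_buy(price=98, qty=5): fills=#6x#2:1@95; bids=[#6:4@98] asks=[#4:9@102]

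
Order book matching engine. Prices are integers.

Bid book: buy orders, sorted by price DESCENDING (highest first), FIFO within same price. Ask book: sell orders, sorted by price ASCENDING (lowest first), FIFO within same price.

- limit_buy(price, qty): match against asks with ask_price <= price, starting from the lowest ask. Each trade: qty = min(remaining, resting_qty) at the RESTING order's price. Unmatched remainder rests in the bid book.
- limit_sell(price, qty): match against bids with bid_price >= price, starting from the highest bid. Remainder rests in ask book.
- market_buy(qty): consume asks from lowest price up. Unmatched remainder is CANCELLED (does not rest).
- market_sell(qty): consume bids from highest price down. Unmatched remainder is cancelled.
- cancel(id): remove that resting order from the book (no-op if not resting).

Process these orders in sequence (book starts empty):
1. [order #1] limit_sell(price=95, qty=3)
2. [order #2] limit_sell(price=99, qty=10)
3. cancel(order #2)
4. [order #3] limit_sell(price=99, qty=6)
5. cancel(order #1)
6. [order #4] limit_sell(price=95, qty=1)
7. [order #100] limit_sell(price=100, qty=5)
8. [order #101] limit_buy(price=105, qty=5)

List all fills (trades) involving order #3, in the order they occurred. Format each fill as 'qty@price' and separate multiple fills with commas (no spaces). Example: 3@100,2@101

Answer: 4@99

Derivation:
After op 1 [order #1] limit_sell(price=95, qty=3): fills=none; bids=[-] asks=[#1:3@95]
After op 2 [order #2] limit_sell(price=99, qty=10): fills=none; bids=[-] asks=[#1:3@95 #2:10@99]
After op 3 cancel(order #2): fills=none; bids=[-] asks=[#1:3@95]
After op 4 [order #3] limit_sell(price=99, qty=6): fills=none; bids=[-] asks=[#1:3@95 #3:6@99]
After op 5 cancel(order #1): fills=none; bids=[-] asks=[#3:6@99]
After op 6 [order #4] limit_sell(price=95, qty=1): fills=none; bids=[-] asks=[#4:1@95 #3:6@99]
After op 7 [order #100] limit_sell(price=100, qty=5): fills=none; bids=[-] asks=[#4:1@95 #3:6@99 #100:5@100]
After op 8 [order #101] limit_buy(price=105, qty=5): fills=#101x#4:1@95 #101x#3:4@99; bids=[-] asks=[#3:2@99 #100:5@100]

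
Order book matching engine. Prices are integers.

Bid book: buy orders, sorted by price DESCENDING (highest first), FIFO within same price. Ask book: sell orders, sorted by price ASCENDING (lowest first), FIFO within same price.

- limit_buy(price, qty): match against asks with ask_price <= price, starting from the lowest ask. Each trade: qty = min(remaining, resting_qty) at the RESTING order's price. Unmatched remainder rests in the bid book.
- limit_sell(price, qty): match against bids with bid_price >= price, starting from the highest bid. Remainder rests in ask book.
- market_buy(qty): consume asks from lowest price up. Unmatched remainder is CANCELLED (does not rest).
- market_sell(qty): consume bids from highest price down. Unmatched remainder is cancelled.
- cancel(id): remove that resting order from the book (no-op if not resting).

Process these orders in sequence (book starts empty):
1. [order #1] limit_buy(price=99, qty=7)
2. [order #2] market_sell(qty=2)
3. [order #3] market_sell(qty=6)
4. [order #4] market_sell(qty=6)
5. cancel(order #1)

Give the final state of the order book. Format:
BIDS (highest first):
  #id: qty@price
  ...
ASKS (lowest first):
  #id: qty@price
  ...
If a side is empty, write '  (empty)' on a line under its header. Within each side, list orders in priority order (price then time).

After op 1 [order #1] limit_buy(price=99, qty=7): fills=none; bids=[#1:7@99] asks=[-]
After op 2 [order #2] market_sell(qty=2): fills=#1x#2:2@99; bids=[#1:5@99] asks=[-]
After op 3 [order #3] market_sell(qty=6): fills=#1x#3:5@99; bids=[-] asks=[-]
After op 4 [order #4] market_sell(qty=6): fills=none; bids=[-] asks=[-]
After op 5 cancel(order #1): fills=none; bids=[-] asks=[-]

Answer: BIDS (highest first):
  (empty)
ASKS (lowest first):
  (empty)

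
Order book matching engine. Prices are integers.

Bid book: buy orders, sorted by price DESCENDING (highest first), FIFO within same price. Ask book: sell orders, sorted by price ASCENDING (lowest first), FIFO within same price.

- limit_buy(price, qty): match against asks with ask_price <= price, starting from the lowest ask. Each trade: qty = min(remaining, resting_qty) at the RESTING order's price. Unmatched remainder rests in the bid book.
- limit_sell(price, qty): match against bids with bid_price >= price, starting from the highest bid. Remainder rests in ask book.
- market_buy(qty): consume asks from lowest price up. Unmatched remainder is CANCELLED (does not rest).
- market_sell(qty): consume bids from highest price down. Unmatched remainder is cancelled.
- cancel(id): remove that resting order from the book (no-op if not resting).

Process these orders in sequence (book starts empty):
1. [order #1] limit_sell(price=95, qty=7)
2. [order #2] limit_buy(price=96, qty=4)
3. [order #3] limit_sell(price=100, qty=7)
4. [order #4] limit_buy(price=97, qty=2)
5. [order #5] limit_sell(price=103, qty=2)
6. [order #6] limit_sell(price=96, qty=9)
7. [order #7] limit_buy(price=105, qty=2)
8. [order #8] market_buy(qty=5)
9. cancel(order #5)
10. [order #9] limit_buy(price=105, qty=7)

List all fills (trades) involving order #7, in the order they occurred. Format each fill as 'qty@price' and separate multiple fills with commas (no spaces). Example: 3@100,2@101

Answer: 1@95,1@96

Derivation:
After op 1 [order #1] limit_sell(price=95, qty=7): fills=none; bids=[-] asks=[#1:7@95]
After op 2 [order #2] limit_buy(price=96, qty=4): fills=#2x#1:4@95; bids=[-] asks=[#1:3@95]
After op 3 [order #3] limit_sell(price=100, qty=7): fills=none; bids=[-] asks=[#1:3@95 #3:7@100]
After op 4 [order #4] limit_buy(price=97, qty=2): fills=#4x#1:2@95; bids=[-] asks=[#1:1@95 #3:7@100]
After op 5 [order #5] limit_sell(price=103, qty=2): fills=none; bids=[-] asks=[#1:1@95 #3:7@100 #5:2@103]
After op 6 [order #6] limit_sell(price=96, qty=9): fills=none; bids=[-] asks=[#1:1@95 #6:9@96 #3:7@100 #5:2@103]
After op 7 [order #7] limit_buy(price=105, qty=2): fills=#7x#1:1@95 #7x#6:1@96; bids=[-] asks=[#6:8@96 #3:7@100 #5:2@103]
After op 8 [order #8] market_buy(qty=5): fills=#8x#6:5@96; bids=[-] asks=[#6:3@96 #3:7@100 #5:2@103]
After op 9 cancel(order #5): fills=none; bids=[-] asks=[#6:3@96 #3:7@100]
After op 10 [order #9] limit_buy(price=105, qty=7): fills=#9x#6:3@96 #9x#3:4@100; bids=[-] asks=[#3:3@100]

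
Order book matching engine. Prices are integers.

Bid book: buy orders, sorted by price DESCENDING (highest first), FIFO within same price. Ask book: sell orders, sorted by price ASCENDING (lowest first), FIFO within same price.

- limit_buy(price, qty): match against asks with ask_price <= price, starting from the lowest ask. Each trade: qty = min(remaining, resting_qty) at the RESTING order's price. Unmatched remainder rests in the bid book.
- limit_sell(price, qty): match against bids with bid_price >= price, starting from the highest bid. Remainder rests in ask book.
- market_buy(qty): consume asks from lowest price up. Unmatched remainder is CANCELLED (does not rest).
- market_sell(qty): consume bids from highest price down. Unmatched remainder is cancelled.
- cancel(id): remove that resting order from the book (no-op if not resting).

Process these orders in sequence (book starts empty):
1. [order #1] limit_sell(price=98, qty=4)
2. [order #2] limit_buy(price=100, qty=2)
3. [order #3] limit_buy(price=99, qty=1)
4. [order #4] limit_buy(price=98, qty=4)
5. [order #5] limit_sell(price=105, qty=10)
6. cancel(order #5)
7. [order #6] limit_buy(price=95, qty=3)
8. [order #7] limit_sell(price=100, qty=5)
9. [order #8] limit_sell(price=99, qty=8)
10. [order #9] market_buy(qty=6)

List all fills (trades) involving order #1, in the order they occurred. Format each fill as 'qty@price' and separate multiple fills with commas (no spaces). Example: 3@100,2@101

After op 1 [order #1] limit_sell(price=98, qty=4): fills=none; bids=[-] asks=[#1:4@98]
After op 2 [order #2] limit_buy(price=100, qty=2): fills=#2x#1:2@98; bids=[-] asks=[#1:2@98]
After op 3 [order #3] limit_buy(price=99, qty=1): fills=#3x#1:1@98; bids=[-] asks=[#1:1@98]
After op 4 [order #4] limit_buy(price=98, qty=4): fills=#4x#1:1@98; bids=[#4:3@98] asks=[-]
After op 5 [order #5] limit_sell(price=105, qty=10): fills=none; bids=[#4:3@98] asks=[#5:10@105]
After op 6 cancel(order #5): fills=none; bids=[#4:3@98] asks=[-]
After op 7 [order #6] limit_buy(price=95, qty=3): fills=none; bids=[#4:3@98 #6:3@95] asks=[-]
After op 8 [order #7] limit_sell(price=100, qty=5): fills=none; bids=[#4:3@98 #6:3@95] asks=[#7:5@100]
After op 9 [order #8] limit_sell(price=99, qty=8): fills=none; bids=[#4:3@98 #6:3@95] asks=[#8:8@99 #7:5@100]
After op 10 [order #9] market_buy(qty=6): fills=#9x#8:6@99; bids=[#4:3@98 #6:3@95] asks=[#8:2@99 #7:5@100]

Answer: 2@98,1@98,1@98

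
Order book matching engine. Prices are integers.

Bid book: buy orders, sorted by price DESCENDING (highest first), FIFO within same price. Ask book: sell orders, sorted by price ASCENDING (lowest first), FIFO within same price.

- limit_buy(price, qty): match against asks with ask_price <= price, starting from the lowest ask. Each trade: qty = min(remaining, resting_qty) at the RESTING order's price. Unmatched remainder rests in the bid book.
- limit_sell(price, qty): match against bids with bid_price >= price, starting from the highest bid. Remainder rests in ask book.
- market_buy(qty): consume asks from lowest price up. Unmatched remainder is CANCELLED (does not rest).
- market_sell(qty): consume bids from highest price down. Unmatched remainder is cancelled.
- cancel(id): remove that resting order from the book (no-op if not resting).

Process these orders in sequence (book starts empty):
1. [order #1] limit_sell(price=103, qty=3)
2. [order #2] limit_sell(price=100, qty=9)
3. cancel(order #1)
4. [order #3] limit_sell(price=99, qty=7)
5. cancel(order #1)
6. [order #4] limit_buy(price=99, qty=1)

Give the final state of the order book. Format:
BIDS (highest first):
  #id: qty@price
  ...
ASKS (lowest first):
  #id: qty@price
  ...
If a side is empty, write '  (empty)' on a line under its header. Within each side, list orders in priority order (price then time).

After op 1 [order #1] limit_sell(price=103, qty=3): fills=none; bids=[-] asks=[#1:3@103]
After op 2 [order #2] limit_sell(price=100, qty=9): fills=none; bids=[-] asks=[#2:9@100 #1:3@103]
After op 3 cancel(order #1): fills=none; bids=[-] asks=[#2:9@100]
After op 4 [order #3] limit_sell(price=99, qty=7): fills=none; bids=[-] asks=[#3:7@99 #2:9@100]
After op 5 cancel(order #1): fills=none; bids=[-] asks=[#3:7@99 #2:9@100]
After op 6 [order #4] limit_buy(price=99, qty=1): fills=#4x#3:1@99; bids=[-] asks=[#3:6@99 #2:9@100]

Answer: BIDS (highest first):
  (empty)
ASKS (lowest first):
  #3: 6@99
  #2: 9@100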